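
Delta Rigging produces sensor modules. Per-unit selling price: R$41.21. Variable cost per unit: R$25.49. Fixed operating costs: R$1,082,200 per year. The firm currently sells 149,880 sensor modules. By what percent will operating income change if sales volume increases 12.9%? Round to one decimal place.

+23.9%

Contribution at this volume is 149,880 × R$15.72 = R$2,356,113.60.
EBIT = R$2,356,113.60 − R$1,082,200 = R$1,273,913.60.
So DOL = total CM / EBIT = R$2,356,113.60 / R$1,273,913.60 = 1.8495.
%ΔEBIT = DOL × %ΔSales = 1.8495 × +12.9% = +23.9%.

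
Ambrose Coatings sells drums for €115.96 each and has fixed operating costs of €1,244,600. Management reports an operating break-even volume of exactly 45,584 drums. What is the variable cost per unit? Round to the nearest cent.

Contribution per unit must be FC / Q = €1,244,600 / 45,584 = €27.3034.
Variable cost per unit = €115.96 − €27.3034 = €88.66.

€88.66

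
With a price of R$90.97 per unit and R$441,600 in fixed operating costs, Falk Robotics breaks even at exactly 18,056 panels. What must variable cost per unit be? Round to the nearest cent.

At break-even, FC = Q × (P − VC), so P − VC = R$441,600 ÷ 18,056 = R$24.4572.
Hence VC = price − CM = R$90.97 − R$24.4572 = R$66.51.

R$66.51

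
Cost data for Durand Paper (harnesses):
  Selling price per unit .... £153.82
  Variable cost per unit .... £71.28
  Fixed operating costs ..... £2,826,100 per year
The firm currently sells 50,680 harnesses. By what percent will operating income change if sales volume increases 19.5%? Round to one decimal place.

Contribution at this volume is 50,680 × £82.54 = £4,183,127.20.
EBIT = £4,183,127.20 − £2,826,100 = £1,357,027.20.
So DOL = total CM / EBIT = £4,183,127.20 / £1,357,027.20 = 3.0826.
%ΔEBIT = DOL × %ΔSales = 3.0826 × +19.5% = +60.1%.

+60.1%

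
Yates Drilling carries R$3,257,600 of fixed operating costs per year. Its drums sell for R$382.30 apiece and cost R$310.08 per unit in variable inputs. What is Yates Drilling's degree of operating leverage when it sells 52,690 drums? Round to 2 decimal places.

6.95

Contribution at this volume is 52,690 × R$72.22 = R$3,805,271.80.
Subtracting fixed costs: EBIT = R$3,805,271.80 − R$3,257,600 = R$547,671.80.
DOL = contribution ÷ EBIT = R$3,805,271.80 ÷ R$547,671.80 = 6.9481.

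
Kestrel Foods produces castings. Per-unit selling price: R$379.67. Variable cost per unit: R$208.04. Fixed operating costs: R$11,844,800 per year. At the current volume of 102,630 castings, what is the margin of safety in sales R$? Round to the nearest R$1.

R$12,763,148

Each unit contributes R$379.67 − R$208.04 = R$171.63. Break-even units = R$11,844,800 ÷ R$171.63 = 69,013.58; break-even revenue = 69,013.58 × R$379.67 = R$26,202,384.29.
Current sales = 102,630 × R$379.67 = R$38,965,532.10.
Margin of safety = R$38,965,532.10 − R$26,202,384.29 = R$12,763,148.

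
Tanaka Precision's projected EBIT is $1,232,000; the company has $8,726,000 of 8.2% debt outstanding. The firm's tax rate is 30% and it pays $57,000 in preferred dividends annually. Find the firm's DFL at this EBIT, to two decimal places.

Annual interest charges come to $715,532.00.
Pre-tax preferred-dividend burden = $57,000 ÷ (1 − 0.30) = $81,428.57.
DFL = EBIT ÷ [EBIT − I − D_p/(1−t)] = $1,232,000 ÷ [$1,232,000 − $715,532.00 − $81,428.57] = $1,232,000 ÷ $435,039.43 = 2.8319.

2.83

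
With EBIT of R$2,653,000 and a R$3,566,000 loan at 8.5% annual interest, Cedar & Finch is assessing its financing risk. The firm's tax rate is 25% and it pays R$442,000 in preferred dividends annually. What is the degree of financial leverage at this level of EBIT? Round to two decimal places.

1.51

Annual interest charges come to R$303,110.00.
Preferred dividends grossed up pre-tax: R$442,000 / (1 − 0.25) = R$589,333.33.
DFL = EBIT ÷ [EBIT − I − D_p/(1−t)] = R$2,653,000 ÷ [R$2,653,000 − R$303,110.00 − R$589,333.33] = R$2,653,000 ÷ R$1,760,556.67 = 1.5069.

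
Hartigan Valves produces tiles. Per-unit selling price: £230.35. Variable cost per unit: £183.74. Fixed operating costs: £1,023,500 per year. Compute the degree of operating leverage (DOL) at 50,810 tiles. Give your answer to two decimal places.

Contribution at this volume is 50,810 × £46.61 = £2,368,254.10.
Subtracting fixed costs: EBIT = £2,368,254.10 − £1,023,500 = £1,344,754.10.
Degree of operating leverage = £2,368,254.10 / £1,344,754.10 = 1.7611.

1.76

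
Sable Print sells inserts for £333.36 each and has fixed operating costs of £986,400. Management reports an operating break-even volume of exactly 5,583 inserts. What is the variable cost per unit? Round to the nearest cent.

Contribution per unit must be FC / Q = £986,400 / 5,583 = £176.6792.
Hence VC = price − CM = £333.36 − £176.6792 = £156.68.

£156.68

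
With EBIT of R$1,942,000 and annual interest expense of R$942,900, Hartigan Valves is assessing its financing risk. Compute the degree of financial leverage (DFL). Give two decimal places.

Annual interest charges come to R$942,900.00.
Degree of financial leverage = EBIT / (EBIT − interest) = R$1,942,000 / R$999,100.00 = 1.9437.

1.94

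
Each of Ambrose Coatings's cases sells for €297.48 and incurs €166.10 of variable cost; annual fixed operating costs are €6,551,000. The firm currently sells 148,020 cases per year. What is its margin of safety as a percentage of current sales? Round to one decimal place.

Contribution margin per unit = €297.48 − €166.10 = €131.38. Break-even units = €6,551,000 ÷ €131.38 = 49,862.99; break-even revenue = 49,862.99 × €297.48 = €14,833,243.11.
Actual sales revenue = 148,020 × €297.48 = €44,032,989.60.
Margin of safety = (€44,032,989.60 − €14,833,243.11) ÷ €44,032,989.60 = 66.3%.

66.3%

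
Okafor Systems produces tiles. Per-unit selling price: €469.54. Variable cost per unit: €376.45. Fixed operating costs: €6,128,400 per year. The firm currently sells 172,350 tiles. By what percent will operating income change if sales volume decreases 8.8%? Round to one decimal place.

-14.2%

At 172,350 units, contribution = 172,350 × €93.09 = €16,044,061.50.
EBIT = €16,044,061.50 − €6,128,400 = €9,915,661.50.
Degree of operating leverage = €16,044,061.50 / €9,915,661.50 = 1.6181.
Operating income changes by 1.6181 × -8.8% = -14.2%.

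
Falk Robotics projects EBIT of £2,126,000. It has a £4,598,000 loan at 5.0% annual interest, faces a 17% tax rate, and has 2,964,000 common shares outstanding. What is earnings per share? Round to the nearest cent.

£0.53

Pre-tax income = £2,126,000 − £229,900.00 = £1,896,100.00.
After tax at 17%: net income = £1,896,100.00 × 0.83 = £1,573,763.00.
Per share: £1,573,763.00 / 2,964,000 shares = £0.53.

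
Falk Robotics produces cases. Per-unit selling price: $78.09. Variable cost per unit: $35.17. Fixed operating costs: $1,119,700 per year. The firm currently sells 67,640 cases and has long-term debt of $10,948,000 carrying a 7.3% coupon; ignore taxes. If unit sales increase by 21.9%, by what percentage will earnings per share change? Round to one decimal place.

+64.6%

Contribution at this volume is 67,640 × $42.92 = $2,903,108.80.
Subtracting fixed costs: EBIT = $2,903,108.80 − $1,119,700 = $1,783,408.80.
After interest of $799,204.00, pre-tax earnings = $984,204.80.
Degree of combined leverage = contribution ÷ (EBIT − I) = $2,903,108.80 ÷ $984,204.80 = 2.9497.
EPS therefore changes by 2.9497 × (+21.9%) = +64.6%.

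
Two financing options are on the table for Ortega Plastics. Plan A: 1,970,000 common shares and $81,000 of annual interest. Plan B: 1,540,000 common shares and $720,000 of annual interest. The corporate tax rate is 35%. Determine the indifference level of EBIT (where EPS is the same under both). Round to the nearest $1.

$3,008,512

Set EPS_A = EPS_B: (EBIT − $81,000)(1 − 0.35) ÷ 1,970,000 = (EBIT − $720,000)(1 − 0.35) ÷ 1,540,000.
Cancelling (1 − t) and cross-multiplying: 1,540,000·(EBIT − 81,000) = 1,970,000·(EBIT − 720,000).
EBIT × (1,970,000 − 1,540,000) = 720,000 × 1,970,000 − 81,000 × 1,540,000 = 1,293,660,000,000, so EBIT = 1,293,660,000,000 ÷ 430,000 = 3,008,511.63.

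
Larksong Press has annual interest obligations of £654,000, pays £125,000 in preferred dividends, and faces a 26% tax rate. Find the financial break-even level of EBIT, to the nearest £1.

£822,919

Preferred dividends are paid after tax, so their pre-tax equivalent is £125,000 ÷ (1 − 0.26) = £168,918.92.
EPS = 0 when EBIT covers interest plus the pre-tax preferred burden: £654,000 + £168,918.92 = £822,918.92.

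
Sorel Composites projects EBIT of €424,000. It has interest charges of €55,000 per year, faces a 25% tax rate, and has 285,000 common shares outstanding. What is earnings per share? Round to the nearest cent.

€0.97

Interest = €55,000.00, so EBT = €424,000 − €55,000.00 = €369,000.00.
Net income = €369,000.00 × (1 − 0.25) = €276,750.00.
Per share: €276,750.00 / 285,000 shares = €0.97.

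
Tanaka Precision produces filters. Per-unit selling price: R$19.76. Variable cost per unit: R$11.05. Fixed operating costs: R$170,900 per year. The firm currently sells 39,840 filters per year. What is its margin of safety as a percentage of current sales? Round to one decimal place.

50.8%

Contribution margin per unit = R$19.76 − R$11.05 = R$8.71. Break-even units = R$170,900 ÷ R$8.71 = 19,621.13; break-even revenue = 19,621.13 × R$19.76 = R$387,713.43.
Actual sales revenue = 39,840 × R$19.76 = R$787,238.40.
Margin of safety = (R$787,238.40 − R$387,713.43) ÷ R$787,238.40 = 50.8%.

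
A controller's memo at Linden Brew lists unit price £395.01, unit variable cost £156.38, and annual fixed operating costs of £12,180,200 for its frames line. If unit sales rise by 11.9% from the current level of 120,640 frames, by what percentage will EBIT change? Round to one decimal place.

+20.6%

Contribution at this volume is 120,640 × £238.63 = £28,788,323.20.
EBIT = £28,788,323.20 − £12,180,200 = £16,608,123.20.
DOL = contribution ÷ EBIT = £28,788,323.20 ÷ £16,608,123.20 = 1.7334.
Operating income changes by 1.7334 × +11.9% = +20.6%.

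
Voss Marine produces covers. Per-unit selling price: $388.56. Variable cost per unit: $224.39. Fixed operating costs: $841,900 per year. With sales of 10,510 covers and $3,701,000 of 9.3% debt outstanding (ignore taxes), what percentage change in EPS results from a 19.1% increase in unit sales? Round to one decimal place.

+61.1%

Contribution at this volume is 10,510 × $164.17 = $1,725,426.70.
EBIT = $1,725,426.70 − $841,900 = $883,526.70.
After interest of $344,193.00, pre-tax earnings = $539,333.70.
DCL = total CM / (EBIT − I) = $1,725,426.70 / $539,333.70 = 3.1992.
EPS therefore changes by 3.1992 × (+19.1%) = +61.1%.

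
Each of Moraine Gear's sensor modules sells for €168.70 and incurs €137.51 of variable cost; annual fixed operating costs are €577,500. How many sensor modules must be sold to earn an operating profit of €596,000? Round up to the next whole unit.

37,625 sensor modules

Contribution margin per unit = €168.70 − €137.51 = €31.19.
Need Q such that Q × €31.19 − €577,500 = €596,000, i.e. Q = €1,173,500 / €31.19 = 37,624.24 → 37,625.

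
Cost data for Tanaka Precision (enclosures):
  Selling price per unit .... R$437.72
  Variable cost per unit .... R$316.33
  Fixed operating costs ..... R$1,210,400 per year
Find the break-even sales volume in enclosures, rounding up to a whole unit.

Each unit contributes R$437.72 − R$316.33 = R$121.39.
Break-even volume = fixed costs ÷ CM per unit = R$1,210,400 ÷ R$121.39 = 9,971.17, so 9,972 enclosures.

9,972 enclosures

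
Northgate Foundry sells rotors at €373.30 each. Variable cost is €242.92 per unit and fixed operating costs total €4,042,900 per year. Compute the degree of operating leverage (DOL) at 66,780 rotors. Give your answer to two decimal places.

At 66,780 units, contribution = 66,780 × €130.38 = €8,706,776.40.
Operating income = contribution − fixed costs = €8,706,776.40 − €4,042,900 = €4,663,876.40.
So DOL = total CM / EBIT = €8,706,776.40 / €4,663,876.40 = 1.8669.

1.87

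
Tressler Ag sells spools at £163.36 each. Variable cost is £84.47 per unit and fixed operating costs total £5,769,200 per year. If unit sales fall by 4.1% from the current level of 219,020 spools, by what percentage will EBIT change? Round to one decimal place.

Total contribution margin = 219,020 × £78.89 = £17,278,487.80.
EBIT = £17,278,487.80 − £5,769,200 = £11,509,287.80.
So DOL = total CM / EBIT = £17,278,487.80 / £11,509,287.80 = 1.5013.
Operating income changes by 1.5013 × -4.1% = -6.2%.

-6.2%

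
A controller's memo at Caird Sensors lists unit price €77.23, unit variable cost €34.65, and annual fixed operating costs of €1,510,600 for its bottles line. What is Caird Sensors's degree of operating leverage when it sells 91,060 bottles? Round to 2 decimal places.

1.64

Total contribution margin = 91,060 × €42.58 = €3,877,334.80.
Subtracting fixed costs: EBIT = €3,877,334.80 − €1,510,600 = €2,366,734.80.
Degree of operating leverage = €3,877,334.80 / €2,366,734.80 = 1.6383.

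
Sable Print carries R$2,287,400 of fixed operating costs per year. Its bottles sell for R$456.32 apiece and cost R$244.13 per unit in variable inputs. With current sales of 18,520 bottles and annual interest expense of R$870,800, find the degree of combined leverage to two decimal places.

Total contribution margin = 18,520 × R$212.19 = R$3,929,758.80.
Operating income = contribution − fixed costs = R$3,929,758.80 − R$2,287,400 = R$1,642,358.80. Interest = R$870,800.00.
DOL = R$3,929,758.80 ÷ R$1,642,358.80 = 2.3928; DFL = R$1,642,358.80 ÷ R$771,558.80 = 2.1286.
DCL = DOL × DFL = 2.3928 × 2.1286 = 5.0933.

5.09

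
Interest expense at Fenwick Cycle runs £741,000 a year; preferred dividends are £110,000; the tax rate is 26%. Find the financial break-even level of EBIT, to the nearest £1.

Preferred dividends are paid after tax, so their pre-tax equivalent is £110,000 ÷ (1 − 0.26) = £148,648.65.
Financial break-even EBIT = interest + D_p ÷ (1 − t) = £741,000 + £148,648.65 = £889,648.65.

£889,649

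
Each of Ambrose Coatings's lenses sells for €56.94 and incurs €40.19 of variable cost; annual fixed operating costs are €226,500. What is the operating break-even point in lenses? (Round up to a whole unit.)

Unit CM = price − variable cost = €56.94 − €40.19 = €16.75.
Break-even Q = €226,500 / €16.75 = 13,522.39 → 13,523 lenses.

13,523 lenses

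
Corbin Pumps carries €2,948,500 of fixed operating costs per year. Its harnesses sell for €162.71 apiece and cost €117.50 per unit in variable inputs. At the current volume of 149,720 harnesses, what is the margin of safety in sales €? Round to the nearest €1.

€13,749,341

Unit CM = price − variable cost = €162.71 − €117.50 = €45.21. Break-even units = €2,948,500 ÷ €45.21 = 65,217.87; break-even revenue = 65,217.87 × €162.71 = €10,611,599.98.
Actual sales revenue = 149,720 × €162.71 = €24,360,941.20.
Margin of safety = €24,360,941.20 − €10,611,599.98 = €13,749,341.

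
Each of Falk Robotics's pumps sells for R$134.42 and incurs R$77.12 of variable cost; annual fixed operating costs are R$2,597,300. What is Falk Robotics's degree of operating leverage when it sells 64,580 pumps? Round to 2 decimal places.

3.35

Total contribution margin = 64,580 × R$57.30 = R$3,700,434.00.
EBIT = R$3,700,434.00 − R$2,597,300 = R$1,103,134.00.
So DOL = total CM / EBIT = R$3,700,434.00 / R$1,103,134.00 = 3.3545.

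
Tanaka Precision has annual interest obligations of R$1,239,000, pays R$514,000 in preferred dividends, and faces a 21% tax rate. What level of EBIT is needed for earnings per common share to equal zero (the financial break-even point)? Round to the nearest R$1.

R$1,889,633

Preferred dividends are paid after tax, so their pre-tax equivalent is R$514,000 ÷ (1 − 0.21) = R$650,632.91.
Financial break-even EBIT = interest + D_p ÷ (1 − t) = R$1,239,000 + R$650,632.91 = R$1,889,632.91.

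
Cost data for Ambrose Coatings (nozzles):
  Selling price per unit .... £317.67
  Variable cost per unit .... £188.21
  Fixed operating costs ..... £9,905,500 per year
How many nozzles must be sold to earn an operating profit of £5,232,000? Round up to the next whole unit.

116,929 nozzles

Each unit contributes £317.67 − £188.21 = £129.46.
Required volume = (fixed costs + target profit) ÷ CM = (£9,905,500 + £5,232,000) ÷ £129.46 = 116,928.01, so 116,929 nozzles.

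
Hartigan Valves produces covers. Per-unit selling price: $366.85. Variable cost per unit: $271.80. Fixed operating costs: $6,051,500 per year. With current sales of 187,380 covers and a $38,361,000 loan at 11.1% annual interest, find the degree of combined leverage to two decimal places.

Total contribution margin = 187,380 × $95.05 = $17,810,469.00.
Subtracting fixed costs: EBIT = $17,810,469.00 − $6,051,500 = $11,758,969.00. Interest = $4,258,071.00.
DOL = $17,810,469.00 ÷ $11,758,969.00 = 1.5146; DFL = $11,758,969.00 ÷ $7,500,898.00 = 1.5677.
Combined leverage = 1.5146 × 1.5677 = 2.3744.

2.37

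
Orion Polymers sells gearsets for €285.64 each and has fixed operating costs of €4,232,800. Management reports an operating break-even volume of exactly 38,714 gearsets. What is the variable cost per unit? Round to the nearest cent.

€176.30

At break-even, FC = Q × (P − VC), so P − VC = €4,232,800 ÷ 38,714 = €109.3351.
Variable cost per unit = €285.64 − €109.3351 = €176.30.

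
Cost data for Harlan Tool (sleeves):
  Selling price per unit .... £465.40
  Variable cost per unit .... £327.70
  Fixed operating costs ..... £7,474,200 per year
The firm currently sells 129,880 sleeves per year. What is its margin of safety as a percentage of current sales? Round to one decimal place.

Unit CM = price − variable cost = £465.40 − £327.70 = £137.70. Break-even units = £7,474,200 ÷ £137.70 = 54,278.87; break-even revenue = 54,278.87 × £465.40 = £25,261,384.75.
Current sales = 129,880 × £465.40 = £60,446,152.00.
Margin of safety = (£60,446,152.00 − £25,261,384.75) ÷ £60,446,152.00 = 58.2%.

58.2%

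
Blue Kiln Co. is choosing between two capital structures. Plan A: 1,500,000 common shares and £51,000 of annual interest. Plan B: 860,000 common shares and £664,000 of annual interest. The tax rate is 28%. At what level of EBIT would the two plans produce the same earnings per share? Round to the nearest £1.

£1,487,719

Set EPS_A = EPS_B: (EBIT − £51,000)(1 − 0.28) ÷ 1,500,000 = (EBIT − £664,000)(1 − 0.28) ÷ 860,000.
Cancelling (1 − t) and cross-multiplying: 860,000·(EBIT − 51,000) = 1,500,000·(EBIT − 664,000).
EBIT × (1,500,000 − 860,000) = 664,000 × 1,500,000 − 51,000 × 860,000 = 952,140,000,000, so EBIT = 952,140,000,000 ÷ 640,000 = 1,487,718.75.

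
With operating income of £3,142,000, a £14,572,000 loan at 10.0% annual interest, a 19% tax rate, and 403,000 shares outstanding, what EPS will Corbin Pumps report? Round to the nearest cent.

Interest = £1,457,200.00, so EBT = £3,142,000 − £1,457,200.00 = £1,684,800.00.
Net income = £1,684,800.00 × (1 − 0.19) = £1,364,688.00.
EPS = £1,364,688.00 ÷ 403,000 = £3.39.

£3.39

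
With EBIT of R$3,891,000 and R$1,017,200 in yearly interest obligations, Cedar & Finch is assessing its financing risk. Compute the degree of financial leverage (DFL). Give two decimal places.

1.35

Interest = R$1,017,200.00.
DFL = EBIT ÷ (EBIT − I) = R$3,891,000 ÷ (R$3,891,000 − R$1,017,200.00) = R$3,891,000 ÷ R$2,873,800.00 = 1.3540.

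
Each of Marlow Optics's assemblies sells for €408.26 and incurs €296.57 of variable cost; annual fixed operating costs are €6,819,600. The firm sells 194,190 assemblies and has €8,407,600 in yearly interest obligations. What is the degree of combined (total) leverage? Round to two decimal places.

Contribution at this volume is 194,190 × €111.69 = €21,689,081.10.
Subtracting fixed costs: EBIT = €21,689,081.10 − €6,819,600 = €14,869,481.10. Interest = €8,407,600.00.
DOL = €21,689,081.10 ÷ €14,869,481.10 = 1.4586; DFL = €14,869,481.10 ÷ €6,461,881.10 = 2.3011.
Combined leverage = 1.4586 × 2.3011 = 3.3564.

3.36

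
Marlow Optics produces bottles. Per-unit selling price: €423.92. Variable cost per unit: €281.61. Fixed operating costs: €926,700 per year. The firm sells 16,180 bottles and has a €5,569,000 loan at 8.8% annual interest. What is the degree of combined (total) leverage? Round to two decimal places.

Total contribution margin = 16,180 × €142.31 = €2,302,575.80.
EBIT = €2,302,575.80 − €926,700 = €1,375,875.80. Interest = €490,072.00.
DOL = €2,302,575.80 ÷ €1,375,875.80 = 1.6735; DFL = €1,375,875.80 ÷ €885,803.80 = 1.5533.
DCL = DOL × DFL = 1.6735 × 1.5533 = 2.5994.

2.60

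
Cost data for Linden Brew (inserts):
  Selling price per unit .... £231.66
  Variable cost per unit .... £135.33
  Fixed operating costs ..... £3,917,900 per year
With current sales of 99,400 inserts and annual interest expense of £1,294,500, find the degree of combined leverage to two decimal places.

2.19

Total contribution margin = 99,400 × £96.33 = £9,575,202.00.
Operating income = contribution − fixed costs = £9,575,202.00 − £3,917,900 = £5,657,302.00. Interest = £1,294,500.00, so EBIT − I = £4,362,802.00.
DCL = contribution ÷ (EBIT − I) = £9,575,202.00 ÷ £4,362,802.00 = 2.1947.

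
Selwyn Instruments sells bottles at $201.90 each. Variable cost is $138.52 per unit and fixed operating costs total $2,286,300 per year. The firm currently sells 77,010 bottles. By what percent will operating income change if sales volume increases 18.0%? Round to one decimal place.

At 77,010 units, contribution = 77,010 × $63.38 = $4,880,893.80.
EBIT = $4,880,893.80 − $2,286,300 = $2,594,593.80.
Degree of operating leverage = $4,880,893.80 / $2,594,593.80 = 1.8812.
%ΔEBIT = DOL × %ΔSales = 1.8812 × +18.0% = +33.9%.

+33.9%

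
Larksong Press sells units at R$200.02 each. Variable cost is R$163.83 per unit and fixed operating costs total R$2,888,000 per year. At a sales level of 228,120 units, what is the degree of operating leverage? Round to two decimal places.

1.54

At 228,120 units, contribution = 228,120 × R$36.19 = R$8,255,662.80.
Operating income = contribution − fixed costs = R$8,255,662.80 − R$2,888,000 = R$5,367,662.80.
DOL = contribution ÷ EBIT = R$8,255,662.80 ÷ R$5,367,662.80 = 1.5380.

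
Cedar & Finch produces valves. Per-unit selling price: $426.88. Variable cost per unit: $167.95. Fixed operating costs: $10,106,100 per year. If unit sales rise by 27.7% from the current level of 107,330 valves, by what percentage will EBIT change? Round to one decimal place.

+43.5%

Total contribution margin = 107,330 × $258.93 = $27,790,956.90.
Operating income = contribution − fixed costs = $27,790,956.90 − $10,106,100 = $17,684,856.90.
DOL = contribution ÷ EBIT = $27,790,956.90 ÷ $17,684,856.90 = 1.5715.
So EBIT moves 1.5715 × (+27.7%) = +43.5%.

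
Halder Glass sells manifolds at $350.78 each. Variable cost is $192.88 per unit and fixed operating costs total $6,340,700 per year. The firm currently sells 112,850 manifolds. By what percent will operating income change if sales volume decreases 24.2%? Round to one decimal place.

-37.6%

Total contribution margin = 112,850 × $157.90 = $17,819,015.00.
Operating income = contribution − fixed costs = $17,819,015.00 − $6,340,700 = $11,478,315.00.
So DOL = total CM / EBIT = $17,819,015.00 / $11,478,315.00 = 1.5524.
%ΔEBIT = DOL × %ΔSales = 1.5524 × -24.2% = -37.6%.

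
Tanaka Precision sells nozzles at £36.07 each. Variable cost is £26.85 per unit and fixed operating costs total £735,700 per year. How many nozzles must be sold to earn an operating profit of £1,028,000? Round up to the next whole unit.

191,291 nozzles

Unit CM = price − variable cost = £36.07 − £26.85 = £9.22.
Required volume = (fixed costs + target profit) ÷ CM = (£735,700 + £1,028,000) ÷ £9.22 = 191,290.67, so 191,291 nozzles.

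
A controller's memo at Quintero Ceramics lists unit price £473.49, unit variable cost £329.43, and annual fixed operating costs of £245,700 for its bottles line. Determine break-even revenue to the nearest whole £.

£807,556

CM per unit = £473.49 − £329.43 = £144.06; CM ratio = £144.06 / £473.49 = 0.3043.
Break-even revenue = fixed costs × price ÷ CM = £245,700 × £473.49 ÷ £144.06 = £807,556.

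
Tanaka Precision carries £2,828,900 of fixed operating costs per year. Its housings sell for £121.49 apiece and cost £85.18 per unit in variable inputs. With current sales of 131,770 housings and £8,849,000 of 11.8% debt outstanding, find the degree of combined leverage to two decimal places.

Total contribution margin = 131,770 × £36.31 = £4,784,568.70.
Subtracting fixed costs: EBIT = £4,784,568.70 − £2,828,900 = £1,955,668.70. Interest = £1,044,182.00, so EBIT − I = £911,486.70.
DCL = contribution ÷ (EBIT − I) = £4,784,568.70 ÷ £911,486.70 = 5.2492.

5.25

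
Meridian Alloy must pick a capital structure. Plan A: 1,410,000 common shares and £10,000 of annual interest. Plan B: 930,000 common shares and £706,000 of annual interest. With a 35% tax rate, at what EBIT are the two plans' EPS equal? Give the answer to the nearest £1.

Set EPS_A = EPS_B: (EBIT − £10,000)(1 − 0.35) ÷ 1,410,000 = (EBIT − £706,000)(1 − 0.35) ÷ 930,000.
The (1 − t) factor cancels: (EBIT − 10,000) × 930,000 = (EBIT − 706,000) × 1,410,000.
EBIT × (1,410,000 − 930,000) = 706,000 × 1,410,000 − 10,000 × 930,000 = 986,160,000,000, so EBIT = 986,160,000,000 ÷ 480,000 = 2,054,500.00.

£2,054,500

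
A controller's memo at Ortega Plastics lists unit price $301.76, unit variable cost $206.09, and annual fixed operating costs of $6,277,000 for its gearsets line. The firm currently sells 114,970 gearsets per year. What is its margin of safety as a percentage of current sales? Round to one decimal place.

42.9%

Unit CM = price − variable cost = $301.76 − $206.09 = $95.67. Break-even units = $6,277,000 ÷ $95.67 = 65,610.95; break-even revenue = 65,610.95 × $301.76 = $19,798,761.58.
Current sales = 114,970 × $301.76 = $34,693,347.20.
Margin of safety = ($34,693,347.20 − $19,798,761.58) ÷ $34,693,347.20 = 42.9%.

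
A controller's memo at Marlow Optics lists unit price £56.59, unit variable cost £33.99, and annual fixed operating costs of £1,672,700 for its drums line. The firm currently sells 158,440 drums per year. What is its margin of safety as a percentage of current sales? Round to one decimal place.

Each unit contributes £56.59 − £33.99 = £22.60. Break-even units = £1,672,700 ÷ £22.60 = 74,013.27; break-even revenue = 74,013.27 × £56.59 = £4,188,411.19.
Current sales = 158,440 × £56.59 = £8,966,119.60.
Margin of safety = (£8,966,119.60 − £4,188,411.19) ÷ £8,966,119.60 = 53.3%.

53.3%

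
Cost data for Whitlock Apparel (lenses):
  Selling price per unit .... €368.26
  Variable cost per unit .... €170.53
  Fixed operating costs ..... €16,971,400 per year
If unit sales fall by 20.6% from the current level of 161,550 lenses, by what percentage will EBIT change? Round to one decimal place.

-44.0%

Contribution at this volume is 161,550 × €197.73 = €31,943,281.50.
EBIT = €31,943,281.50 − €16,971,400 = €14,971,881.50.
Degree of operating leverage = €31,943,281.50 / €14,971,881.50 = 2.1336.
Operating income changes by 2.1336 × -20.6% = -44.0%.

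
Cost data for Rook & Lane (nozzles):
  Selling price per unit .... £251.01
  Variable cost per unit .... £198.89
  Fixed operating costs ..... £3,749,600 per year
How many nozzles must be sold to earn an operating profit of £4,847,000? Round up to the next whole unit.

Contribution margin per unit = £251.01 − £198.89 = £52.12.
Need Q such that Q × £52.12 − £3,749,600 = £4,847,000, i.e. Q = £8,596,600 / £52.12 = 164,938.60 → 164,939.

164,939 nozzles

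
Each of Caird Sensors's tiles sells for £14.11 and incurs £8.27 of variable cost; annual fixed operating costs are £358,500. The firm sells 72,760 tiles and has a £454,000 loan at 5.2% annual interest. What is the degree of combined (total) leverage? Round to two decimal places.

9.93

Total contribution margin = 72,760 × £5.84 = £424,918.40.
Operating income = contribution − fixed costs = £424,918.40 − £358,500 = £66,418.40. Interest = £23,608.00.
DOL = £424,918.40 ÷ £66,418.40 = 6.3976; DFL = £66,418.40 ÷ £42,810.40 = 1.5515.
Combined leverage = 6.3976 × 1.5515 = 9.9259.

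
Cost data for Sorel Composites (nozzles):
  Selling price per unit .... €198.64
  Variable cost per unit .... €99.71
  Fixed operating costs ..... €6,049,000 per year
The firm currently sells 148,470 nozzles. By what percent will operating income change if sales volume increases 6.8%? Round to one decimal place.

+11.6%

Total contribution margin = 148,470 × €98.93 = €14,688,137.10.
Operating income = contribution − fixed costs = €14,688,137.10 − €6,049,000 = €8,639,137.10.
So DOL = total CM / EBIT = €14,688,137.10 / €8,639,137.10 = 1.7002.
So EBIT moves 1.7002 × (+6.8%) = +11.6%.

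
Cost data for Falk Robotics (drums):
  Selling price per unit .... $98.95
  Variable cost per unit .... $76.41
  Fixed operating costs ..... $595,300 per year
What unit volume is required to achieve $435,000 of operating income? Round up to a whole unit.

Contribution margin per unit = $98.95 − $76.41 = $22.54.
Need Q such that Q × $22.54 − $595,300 = $435,000, i.e. Q = $1,030,300 / $22.54 = 45,709.85 → 45,710.

45,710 drums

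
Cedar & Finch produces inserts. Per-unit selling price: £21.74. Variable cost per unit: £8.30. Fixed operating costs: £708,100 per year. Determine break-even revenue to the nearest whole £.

Contribution margin per unit = £21.74 − £8.30 = £13.44, a CM ratio of £13.44 ÷ £21.74 = 0.6182.
Break-even revenue = fixed costs × price ÷ CM = £708,100 × £21.74 ÷ £13.44 = £1,145,394.

£1,145,394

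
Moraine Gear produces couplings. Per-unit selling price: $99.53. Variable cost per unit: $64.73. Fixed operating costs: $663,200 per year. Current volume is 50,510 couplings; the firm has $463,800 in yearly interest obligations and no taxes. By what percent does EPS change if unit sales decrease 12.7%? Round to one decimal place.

-35.4%

Total contribution margin = 50,510 × $34.80 = $1,757,748.00.
EBIT = $1,757,748.00 − $663,200 = $1,094,548.00.
Interest = $463,800.00, so EBIT − I = $630,748.00.
Degree of combined leverage = contribution ÷ (EBIT − I) = $1,757,748.00 ÷ $630,748.00 = 2.7868.
%ΔEPS = DCL × %ΔSales = 2.7868 × -12.7% = -35.4%.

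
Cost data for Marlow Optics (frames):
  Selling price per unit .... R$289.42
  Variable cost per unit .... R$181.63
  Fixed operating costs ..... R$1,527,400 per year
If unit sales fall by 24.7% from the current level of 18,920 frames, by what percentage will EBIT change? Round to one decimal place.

Contribution at this volume is 18,920 × R$107.79 = R$2,039,386.80.
Operating income = contribution − fixed costs = R$2,039,386.80 − R$1,527,400 = R$511,986.80.
So DOL = total CM / EBIT = R$2,039,386.80 / R$511,986.80 = 3.9833.
Operating income changes by 3.9833 × -24.7% = -98.4%.

-98.4%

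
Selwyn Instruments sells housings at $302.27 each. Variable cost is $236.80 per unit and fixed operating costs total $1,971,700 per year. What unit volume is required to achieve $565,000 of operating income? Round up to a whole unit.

Each unit contributes $302.27 − $236.80 = $65.47.
Required volume = (fixed costs + target profit) ÷ CM = ($1,971,700 + $565,000) ÷ $65.47 = 38,745.99, so 38,746 housings.

38,746 housings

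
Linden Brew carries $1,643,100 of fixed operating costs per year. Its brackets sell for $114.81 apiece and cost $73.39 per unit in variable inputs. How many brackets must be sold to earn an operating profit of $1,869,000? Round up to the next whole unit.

Contribution margin per unit = $114.81 − $73.39 = $41.42.
Units = (FC + target) / CM = ($1,643,100 + $1,869,000) / $41.42 = 84,792.37, so 84,793 brackets.

84,793 brackets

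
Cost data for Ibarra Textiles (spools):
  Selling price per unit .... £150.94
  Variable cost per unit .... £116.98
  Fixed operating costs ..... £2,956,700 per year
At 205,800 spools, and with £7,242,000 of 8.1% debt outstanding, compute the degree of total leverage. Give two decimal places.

2.03

Total contribution margin = 205,800 × £33.96 = £6,988,968.00.
Operating income = contribution − fixed costs = £6,988,968.00 − £2,956,700 = £4,032,268.00. Interest = £586,602.00, so EBIT − I = £3,445,666.00.
DCL = contribution ÷ (EBIT − I) = £6,988,968.00 ÷ £3,445,666.00 = 2.0283.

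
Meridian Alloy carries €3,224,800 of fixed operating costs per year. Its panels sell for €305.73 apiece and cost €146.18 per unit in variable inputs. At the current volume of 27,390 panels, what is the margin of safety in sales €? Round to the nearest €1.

€2,194,577

Each unit contributes €305.73 − €146.18 = €159.55. Break-even units = €3,224,800 ÷ €159.55 = 20,211.85; break-even revenue = 20,211.85 × €305.73 = €6,179,367.62.
Current sales = 27,390 × €305.73 = €8,373,944.70.
Margin of safety = €8,373,944.70 − €6,179,367.62 = €2,194,577.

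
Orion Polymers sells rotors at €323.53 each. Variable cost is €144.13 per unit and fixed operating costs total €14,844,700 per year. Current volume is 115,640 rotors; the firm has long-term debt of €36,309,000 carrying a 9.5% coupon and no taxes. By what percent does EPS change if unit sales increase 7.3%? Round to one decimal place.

Contribution at this volume is 115,640 × €179.40 = €20,745,816.00.
EBIT = €20,745,816.00 − €14,844,700 = €5,901,116.00.
Interest = €3,449,355.00, so EBIT − I = €2,451,761.00.
Degree of combined leverage = contribution ÷ (EBIT − I) = €20,745,816.00 ÷ €2,451,761.00 = 8.4616.
EPS therefore changes by 8.4616 × (+7.3%) = +61.8%.

+61.8%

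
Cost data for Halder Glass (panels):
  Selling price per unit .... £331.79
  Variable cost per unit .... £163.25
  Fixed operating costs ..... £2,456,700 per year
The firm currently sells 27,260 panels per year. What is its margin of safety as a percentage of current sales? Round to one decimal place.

46.5%

Unit CM = price − variable cost = £331.79 − £163.25 = £168.54. Break-even units = £2,456,700 ÷ £168.54 = 14,576.36; break-even revenue = 14,576.36 × £331.79 = £4,836,291.05.
Actual sales revenue = 27,260 × £331.79 = £9,044,595.40.
Margin of safety = (£9,044,595.40 − £4,836,291.05) ÷ £9,044,595.40 = 46.5%.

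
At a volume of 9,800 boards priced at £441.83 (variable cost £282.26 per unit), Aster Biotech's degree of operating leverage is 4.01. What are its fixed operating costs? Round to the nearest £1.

Contribution at this volume is 9,800 × £159.57 = £1,563,786.00.
Since DOL = CM ÷ EBIT, EBIT = £1,563,786.00 ÷ 4.01 = £389,971.57.
And FC = contribution − EBIT = £1,563,786.00 − £389,971.57 = £1,173,814.

£1,173,814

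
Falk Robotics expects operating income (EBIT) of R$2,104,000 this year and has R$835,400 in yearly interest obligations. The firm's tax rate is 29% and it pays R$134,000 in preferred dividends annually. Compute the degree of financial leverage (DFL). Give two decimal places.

Annual interest charges come to R$835,400.00.
Preferred dividends grossed up pre-tax: R$134,000 / (1 − 0.29) = R$188,732.39.
DFL = EBIT ÷ [EBIT − I − D_p/(1−t)] = R$2,104,000 ÷ [R$2,104,000 − R$835,400.00 − R$188,732.39] = R$2,104,000 ÷ R$1,079,867.61 = 1.9484.

1.95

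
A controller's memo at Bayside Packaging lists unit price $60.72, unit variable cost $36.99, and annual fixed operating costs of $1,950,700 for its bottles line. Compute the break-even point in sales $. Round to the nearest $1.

$4,991,425

Contribution margin per unit = $60.72 − $36.99 = $23.73, a CM ratio of $23.73 ÷ $60.72 = 0.3908.
Break-even revenue = fixed costs × price ÷ CM = $1,950,700 × $60.72 ÷ $23.73 = $4,991,425.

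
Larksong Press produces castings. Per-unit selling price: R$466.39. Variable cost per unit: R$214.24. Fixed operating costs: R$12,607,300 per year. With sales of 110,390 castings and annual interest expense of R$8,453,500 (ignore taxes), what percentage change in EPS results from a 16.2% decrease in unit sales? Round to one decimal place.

Total contribution margin = 110,390 × R$252.15 = R$27,834,838.50.
Operating income = contribution − fixed costs = R$27,834,838.50 − R$12,607,300 = R$15,227,538.50.
Interest = R$8,453,500.00, so EBIT − I = R$6,774,038.50.
Degree of combined leverage = contribution ÷ (EBIT − I) = R$27,834,838.50 ÷ R$6,774,038.50 = 4.1090.
%ΔEPS = DCL × %ΔSales = 4.1090 × -16.2% = -66.6%.

-66.6%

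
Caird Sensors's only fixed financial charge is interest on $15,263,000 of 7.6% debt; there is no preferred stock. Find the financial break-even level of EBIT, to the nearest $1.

Annual interest = 7.6% × $15,263,000 = $1,159,988.00.
Without preferred stock the financial break-even is simply EBIT = interest = $1,159,988.00.

$1,159,988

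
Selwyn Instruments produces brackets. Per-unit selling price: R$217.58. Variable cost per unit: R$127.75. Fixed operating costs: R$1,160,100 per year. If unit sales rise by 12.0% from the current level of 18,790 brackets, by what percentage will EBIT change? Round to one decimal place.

+38.4%

At 18,790 units, contribution = 18,790 × R$89.83 = R$1,687,905.70.
Operating income = contribution − fixed costs = R$1,687,905.70 − R$1,160,100 = R$527,805.70.
DOL = contribution ÷ EBIT = R$1,687,905.70 ÷ R$527,805.70 = 3.1980.
So EBIT moves 3.1980 × (+12.0%) = +38.4%.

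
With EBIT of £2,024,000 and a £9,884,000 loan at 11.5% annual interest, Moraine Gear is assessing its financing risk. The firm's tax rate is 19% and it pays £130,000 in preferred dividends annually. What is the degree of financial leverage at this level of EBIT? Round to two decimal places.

2.78

Annual interest charges come to £1,136,660.00.
Pre-tax preferred-dividend burden = £130,000 ÷ (1 − 0.19) = £160,493.83.
DFL = EBIT ÷ [EBIT − I − D_p/(1−t)] = £2,024,000 ÷ [£2,024,000 − £1,136,660.00 − £160,493.83] = £2,024,000 ÷ £726,846.17 = 2.7846.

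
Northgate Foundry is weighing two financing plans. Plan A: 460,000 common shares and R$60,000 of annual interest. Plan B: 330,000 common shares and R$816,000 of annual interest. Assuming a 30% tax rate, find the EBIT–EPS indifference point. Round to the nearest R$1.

R$2,735,077

Set EPS_A = EPS_B: (EBIT − R$60,000)(1 − 0.30) ÷ 460,000 = (EBIT − R$816,000)(1 − 0.30) ÷ 330,000.
The (1 − t) factor cancels: (EBIT − 60,000) × 330,000 = (EBIT − 816,000) × 460,000.
Solving, EBIT = (816,000·460,000 − 60,000·330,000) / (460,000 − 330,000) = 355,560,000,000 / 130,000 = 2,735,076.92.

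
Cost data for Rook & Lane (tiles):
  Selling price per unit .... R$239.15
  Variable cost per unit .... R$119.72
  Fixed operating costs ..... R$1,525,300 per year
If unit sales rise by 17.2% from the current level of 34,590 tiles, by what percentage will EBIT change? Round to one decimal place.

Total contribution margin = 34,590 × R$119.43 = R$4,131,083.70.
Operating income = contribution − fixed costs = R$4,131,083.70 − R$1,525,300 = R$2,605,783.70.
DOL = contribution ÷ EBIT = R$4,131,083.70 ÷ R$2,605,783.70 = 1.5854.
So EBIT moves 1.5854 × (+17.2%) = +27.3%.

+27.3%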